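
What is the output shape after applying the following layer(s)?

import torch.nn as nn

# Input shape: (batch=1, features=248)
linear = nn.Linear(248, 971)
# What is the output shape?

Input shape: (1, 248)
Output shape: (1, 971)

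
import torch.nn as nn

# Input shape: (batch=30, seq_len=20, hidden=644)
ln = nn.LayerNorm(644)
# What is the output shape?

Input shape: (30, 20, 644)
Output shape: (30, 20, 644)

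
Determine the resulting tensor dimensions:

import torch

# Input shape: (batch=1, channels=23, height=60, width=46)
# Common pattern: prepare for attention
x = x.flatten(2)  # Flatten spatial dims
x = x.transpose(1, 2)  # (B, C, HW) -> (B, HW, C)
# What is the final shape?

Input shape: (1, 23, 60, 46)
  -> after flatten(2): (1, 23, 2760)
Output shape: (1, 2760, 23)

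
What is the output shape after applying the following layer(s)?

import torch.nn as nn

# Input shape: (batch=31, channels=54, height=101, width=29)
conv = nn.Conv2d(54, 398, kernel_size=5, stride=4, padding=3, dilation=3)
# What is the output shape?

Input shape: (31, 54, 101, 29)
Output shape: (31, 398, 24, 6)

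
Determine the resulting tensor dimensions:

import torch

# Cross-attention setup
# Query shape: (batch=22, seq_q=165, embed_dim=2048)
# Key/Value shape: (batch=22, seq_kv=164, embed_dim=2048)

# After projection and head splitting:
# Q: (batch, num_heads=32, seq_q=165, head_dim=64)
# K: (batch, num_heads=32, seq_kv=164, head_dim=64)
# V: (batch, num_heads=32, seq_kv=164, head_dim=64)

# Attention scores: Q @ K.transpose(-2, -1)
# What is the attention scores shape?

Input shape: (22, 165, 2048)
Output shape: (22, 32, 165, 164)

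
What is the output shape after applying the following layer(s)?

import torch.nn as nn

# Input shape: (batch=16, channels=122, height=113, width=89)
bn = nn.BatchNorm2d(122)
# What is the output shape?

Input shape: (16, 122, 113, 89)
Output shape: (16, 122, 113, 89)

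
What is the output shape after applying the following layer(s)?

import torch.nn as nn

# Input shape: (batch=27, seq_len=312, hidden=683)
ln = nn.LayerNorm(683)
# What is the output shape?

Input shape: (27, 312, 683)
Output shape: (27, 312, 683)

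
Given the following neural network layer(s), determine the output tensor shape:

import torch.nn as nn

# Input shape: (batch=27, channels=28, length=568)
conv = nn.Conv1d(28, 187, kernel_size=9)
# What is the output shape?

Input shape: (27, 28, 568)
Output shape: (27, 187, 560)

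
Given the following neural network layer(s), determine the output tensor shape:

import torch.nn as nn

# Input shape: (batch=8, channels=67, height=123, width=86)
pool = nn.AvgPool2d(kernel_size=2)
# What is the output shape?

Input shape: (8, 67, 123, 86)
Output shape: (8, 67, 61, 43)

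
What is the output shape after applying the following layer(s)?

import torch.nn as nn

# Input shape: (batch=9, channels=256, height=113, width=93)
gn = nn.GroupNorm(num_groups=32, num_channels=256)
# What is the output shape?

Input shape: (9, 256, 113, 93)
Output shape: (9, 256, 113, 93)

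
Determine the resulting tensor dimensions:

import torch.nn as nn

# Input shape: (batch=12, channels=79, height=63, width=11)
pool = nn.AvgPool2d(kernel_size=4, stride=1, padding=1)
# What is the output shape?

Input shape: (12, 79, 63, 11)
Output shape: (12, 79, 62, 10)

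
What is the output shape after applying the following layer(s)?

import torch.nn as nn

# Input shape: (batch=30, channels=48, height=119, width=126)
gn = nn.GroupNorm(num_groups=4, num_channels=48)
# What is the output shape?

Input shape: (30, 48, 119, 126)
Output shape: (30, 48, 119, 126)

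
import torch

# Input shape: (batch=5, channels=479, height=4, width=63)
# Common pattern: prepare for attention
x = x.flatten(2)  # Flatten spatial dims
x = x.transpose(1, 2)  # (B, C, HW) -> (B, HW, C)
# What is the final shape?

Input shape: (5, 479, 4, 63)
  -> after flatten(2): (5, 479, 252)
Output shape: (5, 252, 479)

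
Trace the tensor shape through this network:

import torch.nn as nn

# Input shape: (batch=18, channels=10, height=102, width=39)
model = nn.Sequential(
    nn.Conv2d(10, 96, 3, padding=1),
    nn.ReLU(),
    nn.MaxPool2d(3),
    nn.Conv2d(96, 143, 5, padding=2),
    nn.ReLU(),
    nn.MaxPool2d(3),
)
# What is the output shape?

Input shape: (18, 10, 102, 39)
  -> after first Conv2d: (18, 96, 102, 39)
  -> after first MaxPool2d: (18, 96, 34, 13)
  -> after second Conv2d: (18, 143, 34, 13)
Output shape: (18, 143, 11, 4)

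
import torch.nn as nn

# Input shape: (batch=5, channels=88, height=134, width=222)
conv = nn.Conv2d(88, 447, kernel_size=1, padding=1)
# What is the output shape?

Input shape: (5, 88, 134, 222)
Output shape: (5, 447, 136, 224)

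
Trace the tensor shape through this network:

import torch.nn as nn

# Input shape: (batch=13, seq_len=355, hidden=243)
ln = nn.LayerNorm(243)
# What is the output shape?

Input shape: (13, 355, 243)
Output shape: (13, 355, 243)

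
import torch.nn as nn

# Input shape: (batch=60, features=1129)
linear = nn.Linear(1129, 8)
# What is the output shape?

Input shape: (60, 1129)
Output shape: (60, 8)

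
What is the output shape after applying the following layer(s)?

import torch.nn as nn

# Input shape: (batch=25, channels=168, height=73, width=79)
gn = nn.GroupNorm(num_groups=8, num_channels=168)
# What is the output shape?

Input shape: (25, 168, 73, 79)
Output shape: (25, 168, 73, 79)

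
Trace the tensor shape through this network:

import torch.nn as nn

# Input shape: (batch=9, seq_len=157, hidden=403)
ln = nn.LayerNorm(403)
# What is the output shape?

Input shape: (9, 157, 403)
Output shape: (9, 157, 403)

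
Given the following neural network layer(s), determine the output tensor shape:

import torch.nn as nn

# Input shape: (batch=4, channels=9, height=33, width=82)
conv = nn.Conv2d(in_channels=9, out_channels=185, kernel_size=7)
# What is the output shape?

Input shape: (4, 9, 33, 82)
Output shape: (4, 185, 27, 76)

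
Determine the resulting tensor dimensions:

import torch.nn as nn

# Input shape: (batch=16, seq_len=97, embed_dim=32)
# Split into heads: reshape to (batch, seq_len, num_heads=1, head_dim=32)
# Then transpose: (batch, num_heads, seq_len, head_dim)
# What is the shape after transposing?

Input shape: (16, 97, 32)
  -> after reshape: (16, 97, 1, 32)
Output shape: (16, 1, 97, 32)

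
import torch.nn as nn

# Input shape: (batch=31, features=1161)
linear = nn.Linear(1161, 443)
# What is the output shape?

Input shape: (31, 1161)
Output shape: (31, 443)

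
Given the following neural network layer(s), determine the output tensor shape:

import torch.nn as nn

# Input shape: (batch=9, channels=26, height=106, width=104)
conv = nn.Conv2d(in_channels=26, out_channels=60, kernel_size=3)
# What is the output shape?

Input shape: (9, 26, 106, 104)
Output shape: (9, 60, 104, 102)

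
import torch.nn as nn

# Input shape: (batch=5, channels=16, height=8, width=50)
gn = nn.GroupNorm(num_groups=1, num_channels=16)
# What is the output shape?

Input shape: (5, 16, 8, 50)
Output shape: (5, 16, 8, 50)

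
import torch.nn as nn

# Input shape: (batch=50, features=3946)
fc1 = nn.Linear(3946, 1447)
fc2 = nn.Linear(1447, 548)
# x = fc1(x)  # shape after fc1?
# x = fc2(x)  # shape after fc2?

Input shape: (50, 3946)
  -> after fc1: (50, 1447)
Output shape: (50, 548)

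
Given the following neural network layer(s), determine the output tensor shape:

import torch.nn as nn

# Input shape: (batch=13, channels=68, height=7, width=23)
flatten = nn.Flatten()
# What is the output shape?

Input shape: (13, 68, 7, 23)
Output shape: (13, 10948)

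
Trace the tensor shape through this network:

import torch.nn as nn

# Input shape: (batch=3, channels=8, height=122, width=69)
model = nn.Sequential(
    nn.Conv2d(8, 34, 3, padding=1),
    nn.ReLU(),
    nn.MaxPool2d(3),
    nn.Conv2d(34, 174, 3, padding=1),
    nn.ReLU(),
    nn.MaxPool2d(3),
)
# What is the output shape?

Input shape: (3, 8, 122, 69)
  -> after first Conv2d: (3, 34, 122, 69)
  -> after first MaxPool2d: (3, 34, 40, 23)
  -> after second Conv2d: (3, 174, 40, 23)
Output shape: (3, 174, 13, 7)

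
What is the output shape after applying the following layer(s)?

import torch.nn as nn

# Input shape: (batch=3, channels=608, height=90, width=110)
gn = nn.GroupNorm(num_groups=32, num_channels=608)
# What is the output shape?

Input shape: (3, 608, 90, 110)
Output shape: (3, 608, 90, 110)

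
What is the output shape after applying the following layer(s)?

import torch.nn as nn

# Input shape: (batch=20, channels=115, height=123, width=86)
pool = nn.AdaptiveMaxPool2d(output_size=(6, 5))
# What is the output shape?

Input shape: (20, 115, 123, 86)
Output shape: (20, 115, 6, 5)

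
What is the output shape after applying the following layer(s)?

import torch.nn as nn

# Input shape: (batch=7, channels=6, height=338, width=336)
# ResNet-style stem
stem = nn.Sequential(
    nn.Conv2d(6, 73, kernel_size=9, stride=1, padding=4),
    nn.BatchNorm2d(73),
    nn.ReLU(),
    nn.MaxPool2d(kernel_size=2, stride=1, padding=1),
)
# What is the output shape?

Input shape: (7, 6, 338, 336)
  -> after Conv2d 9x9 stride=1: (7, 73, 338, 336)
Output shape: (7, 73, 339, 337)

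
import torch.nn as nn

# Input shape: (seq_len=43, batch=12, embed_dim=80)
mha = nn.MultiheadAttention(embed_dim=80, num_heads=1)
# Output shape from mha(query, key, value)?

Input shape: (43, 12, 80)
Output shape: (43, 12, 80)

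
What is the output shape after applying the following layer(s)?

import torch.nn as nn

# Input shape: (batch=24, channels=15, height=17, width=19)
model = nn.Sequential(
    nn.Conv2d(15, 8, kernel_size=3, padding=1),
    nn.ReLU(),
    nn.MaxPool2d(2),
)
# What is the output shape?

Input shape: (24, 15, 17, 19)
  -> after Conv2d: (24, 8, 17, 19)
  -> after ReLU: (24, 8, 17, 19)
Output shape: (24, 8, 8, 9)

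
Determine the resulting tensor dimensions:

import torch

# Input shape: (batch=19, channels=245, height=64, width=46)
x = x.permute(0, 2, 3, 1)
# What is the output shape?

Input shape: (19, 245, 64, 46)
Output shape: (19, 64, 46, 245)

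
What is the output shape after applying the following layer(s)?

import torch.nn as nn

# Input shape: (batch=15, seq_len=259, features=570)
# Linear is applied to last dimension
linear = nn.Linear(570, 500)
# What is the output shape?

Input shape: (15, 259, 570)
Output shape: (15, 259, 500)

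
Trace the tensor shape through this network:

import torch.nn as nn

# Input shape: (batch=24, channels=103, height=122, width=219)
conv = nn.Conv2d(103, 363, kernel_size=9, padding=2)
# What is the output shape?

Input shape: (24, 103, 122, 219)
Output shape: (24, 363, 118, 215)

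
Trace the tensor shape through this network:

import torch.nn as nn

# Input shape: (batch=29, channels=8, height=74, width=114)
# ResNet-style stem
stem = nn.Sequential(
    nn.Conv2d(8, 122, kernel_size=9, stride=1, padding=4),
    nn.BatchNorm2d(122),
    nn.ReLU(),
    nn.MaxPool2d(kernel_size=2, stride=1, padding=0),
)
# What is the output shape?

Input shape: (29, 8, 74, 114)
  -> after Conv2d 9x9 stride=1: (29, 122, 74, 114)
Output shape: (29, 122, 73, 113)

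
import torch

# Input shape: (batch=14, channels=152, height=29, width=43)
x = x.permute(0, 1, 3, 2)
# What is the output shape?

Input shape: (14, 152, 29, 43)
Output shape: (14, 152, 43, 29)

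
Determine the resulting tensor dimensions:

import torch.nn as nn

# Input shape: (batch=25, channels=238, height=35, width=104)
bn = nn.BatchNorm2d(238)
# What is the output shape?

Input shape: (25, 238, 35, 104)
Output shape: (25, 238, 35, 104)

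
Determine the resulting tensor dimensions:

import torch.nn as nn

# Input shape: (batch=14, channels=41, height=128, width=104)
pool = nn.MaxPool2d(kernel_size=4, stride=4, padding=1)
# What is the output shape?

Input shape: (14, 41, 128, 104)
Output shape: (14, 41, 32, 26)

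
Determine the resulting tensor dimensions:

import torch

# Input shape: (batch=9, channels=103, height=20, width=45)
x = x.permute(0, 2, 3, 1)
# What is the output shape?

Input shape: (9, 103, 20, 45)
Output shape: (9, 20, 45, 103)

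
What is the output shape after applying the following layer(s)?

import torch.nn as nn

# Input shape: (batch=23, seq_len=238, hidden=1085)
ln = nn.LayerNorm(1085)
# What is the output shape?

Input shape: (23, 238, 1085)
Output shape: (23, 238, 1085)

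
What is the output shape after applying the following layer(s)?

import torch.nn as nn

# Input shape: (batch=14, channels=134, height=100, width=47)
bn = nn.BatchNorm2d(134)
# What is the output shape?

Input shape: (14, 134, 100, 47)
Output shape: (14, 134, 100, 47)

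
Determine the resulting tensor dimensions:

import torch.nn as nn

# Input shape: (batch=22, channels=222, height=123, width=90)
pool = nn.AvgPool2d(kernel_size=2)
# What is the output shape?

Input shape: (22, 222, 123, 90)
Output shape: (22, 222, 61, 45)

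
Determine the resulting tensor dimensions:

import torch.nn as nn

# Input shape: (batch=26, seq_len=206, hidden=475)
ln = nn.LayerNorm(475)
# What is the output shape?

Input shape: (26, 206, 475)
Output shape: (26, 206, 475)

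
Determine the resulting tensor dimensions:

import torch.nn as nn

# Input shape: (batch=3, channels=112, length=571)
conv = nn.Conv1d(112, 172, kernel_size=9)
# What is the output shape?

Input shape: (3, 112, 571)
Output shape: (3, 172, 563)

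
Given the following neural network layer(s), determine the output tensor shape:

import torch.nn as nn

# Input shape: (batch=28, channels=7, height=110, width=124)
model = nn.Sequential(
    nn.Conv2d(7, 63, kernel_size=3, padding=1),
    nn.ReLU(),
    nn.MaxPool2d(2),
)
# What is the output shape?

Input shape: (28, 7, 110, 124)
  -> after Conv2d: (28, 63, 110, 124)
  -> after ReLU: (28, 63, 110, 124)
Output shape: (28, 63, 55, 62)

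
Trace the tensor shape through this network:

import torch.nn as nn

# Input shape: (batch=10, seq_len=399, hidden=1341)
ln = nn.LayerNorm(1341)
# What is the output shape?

Input shape: (10, 399, 1341)
Output shape: (10, 399, 1341)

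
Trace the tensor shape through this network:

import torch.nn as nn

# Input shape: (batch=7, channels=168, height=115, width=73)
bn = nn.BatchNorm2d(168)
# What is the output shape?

Input shape: (7, 168, 115, 73)
Output shape: (7, 168, 115, 73)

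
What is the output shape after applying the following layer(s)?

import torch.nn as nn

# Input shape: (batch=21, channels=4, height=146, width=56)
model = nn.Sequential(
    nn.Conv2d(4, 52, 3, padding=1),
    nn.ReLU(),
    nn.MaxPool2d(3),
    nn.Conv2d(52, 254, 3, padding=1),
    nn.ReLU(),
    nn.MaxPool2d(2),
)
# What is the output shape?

Input shape: (21, 4, 146, 56)
  -> after first Conv2d: (21, 52, 146, 56)
  -> after first MaxPool2d: (21, 52, 48, 18)
  -> after second Conv2d: (21, 254, 48, 18)
Output shape: (21, 254, 24, 9)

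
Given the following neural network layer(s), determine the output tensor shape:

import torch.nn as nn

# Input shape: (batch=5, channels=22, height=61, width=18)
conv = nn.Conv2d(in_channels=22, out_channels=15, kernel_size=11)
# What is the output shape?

Input shape: (5, 22, 61, 18)
Output shape: (5, 15, 51, 8)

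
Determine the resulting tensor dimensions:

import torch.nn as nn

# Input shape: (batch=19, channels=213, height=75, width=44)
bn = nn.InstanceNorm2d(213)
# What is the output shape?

Input shape: (19, 213, 75, 44)
Output shape: (19, 213, 75, 44)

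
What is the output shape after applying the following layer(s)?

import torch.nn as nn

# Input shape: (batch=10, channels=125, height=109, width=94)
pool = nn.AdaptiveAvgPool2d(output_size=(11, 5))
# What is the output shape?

Input shape: (10, 125, 109, 94)
Output shape: (10, 125, 11, 5)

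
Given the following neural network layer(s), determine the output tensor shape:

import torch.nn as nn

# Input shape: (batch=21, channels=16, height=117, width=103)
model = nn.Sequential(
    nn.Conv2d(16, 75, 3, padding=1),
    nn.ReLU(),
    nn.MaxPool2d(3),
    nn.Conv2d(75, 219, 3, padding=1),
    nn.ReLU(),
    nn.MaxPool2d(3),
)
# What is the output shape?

Input shape: (21, 16, 117, 103)
  -> after first Conv2d: (21, 75, 117, 103)
  -> after first MaxPool2d: (21, 75, 39, 34)
  -> after second Conv2d: (21, 219, 39, 34)
Output shape: (21, 219, 13, 11)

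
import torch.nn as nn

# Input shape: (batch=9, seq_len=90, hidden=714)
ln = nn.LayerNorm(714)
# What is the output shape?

Input shape: (9, 90, 714)
Output shape: (9, 90, 714)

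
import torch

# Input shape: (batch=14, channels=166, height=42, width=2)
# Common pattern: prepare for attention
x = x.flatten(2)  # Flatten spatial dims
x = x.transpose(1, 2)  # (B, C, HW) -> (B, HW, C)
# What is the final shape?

Input shape: (14, 166, 42, 2)
  -> after flatten(2): (14, 166, 84)
Output shape: (14, 84, 166)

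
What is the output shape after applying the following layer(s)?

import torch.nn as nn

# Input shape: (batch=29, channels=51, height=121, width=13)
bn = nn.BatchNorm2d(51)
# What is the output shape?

Input shape: (29, 51, 121, 13)
Output shape: (29, 51, 121, 13)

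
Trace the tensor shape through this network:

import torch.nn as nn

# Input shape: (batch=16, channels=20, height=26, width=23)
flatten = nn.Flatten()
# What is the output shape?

Input shape: (16, 20, 26, 23)
Output shape: (16, 11960)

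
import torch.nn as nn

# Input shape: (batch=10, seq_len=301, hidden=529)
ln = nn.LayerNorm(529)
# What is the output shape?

Input shape: (10, 301, 529)
Output shape: (10, 301, 529)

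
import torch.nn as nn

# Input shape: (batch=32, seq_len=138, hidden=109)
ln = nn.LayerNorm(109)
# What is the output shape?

Input shape: (32, 138, 109)
Output shape: (32, 138, 109)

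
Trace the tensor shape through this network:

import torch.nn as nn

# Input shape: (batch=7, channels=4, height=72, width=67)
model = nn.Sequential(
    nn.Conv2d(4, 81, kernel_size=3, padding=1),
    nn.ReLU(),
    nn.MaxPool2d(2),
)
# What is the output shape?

Input shape: (7, 4, 72, 67)
  -> after Conv2d: (7, 81, 72, 67)
  -> after ReLU: (7, 81, 72, 67)
Output shape: (7, 81, 36, 33)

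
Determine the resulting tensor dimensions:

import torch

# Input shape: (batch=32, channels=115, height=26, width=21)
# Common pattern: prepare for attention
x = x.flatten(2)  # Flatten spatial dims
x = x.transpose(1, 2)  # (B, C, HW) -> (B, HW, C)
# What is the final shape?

Input shape: (32, 115, 26, 21)
  -> after flatten(2): (32, 115, 546)
Output shape: (32, 546, 115)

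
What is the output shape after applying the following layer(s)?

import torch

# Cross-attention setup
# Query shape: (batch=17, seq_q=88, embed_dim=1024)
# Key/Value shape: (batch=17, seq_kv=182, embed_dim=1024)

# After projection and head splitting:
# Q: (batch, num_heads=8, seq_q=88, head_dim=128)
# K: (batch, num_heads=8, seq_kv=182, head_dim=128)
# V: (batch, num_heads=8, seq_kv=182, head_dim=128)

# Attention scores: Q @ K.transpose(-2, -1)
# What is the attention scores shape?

Input shape: (17, 88, 1024)
Output shape: (17, 8, 88, 182)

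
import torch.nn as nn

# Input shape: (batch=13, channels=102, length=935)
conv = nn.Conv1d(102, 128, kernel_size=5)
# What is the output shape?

Input shape: (13, 102, 935)
Output shape: (13, 128, 931)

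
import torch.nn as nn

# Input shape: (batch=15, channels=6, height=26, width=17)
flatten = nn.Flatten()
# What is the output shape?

Input shape: (15, 6, 26, 17)
Output shape: (15, 2652)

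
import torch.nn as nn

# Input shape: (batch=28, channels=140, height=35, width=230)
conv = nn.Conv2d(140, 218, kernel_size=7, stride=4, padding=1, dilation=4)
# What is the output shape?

Input shape: (28, 140, 35, 230)
Output shape: (28, 218, 4, 52)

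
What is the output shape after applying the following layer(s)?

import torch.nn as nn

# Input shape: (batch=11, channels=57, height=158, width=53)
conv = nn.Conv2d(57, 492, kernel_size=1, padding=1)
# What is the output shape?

Input shape: (11, 57, 158, 53)
Output shape: (11, 492, 160, 55)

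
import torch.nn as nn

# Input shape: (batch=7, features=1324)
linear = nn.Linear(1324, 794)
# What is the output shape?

Input shape: (7, 1324)
Output shape: (7, 794)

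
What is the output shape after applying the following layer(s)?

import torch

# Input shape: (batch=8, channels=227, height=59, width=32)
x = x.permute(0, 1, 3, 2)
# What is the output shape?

Input shape: (8, 227, 59, 32)
Output shape: (8, 227, 32, 59)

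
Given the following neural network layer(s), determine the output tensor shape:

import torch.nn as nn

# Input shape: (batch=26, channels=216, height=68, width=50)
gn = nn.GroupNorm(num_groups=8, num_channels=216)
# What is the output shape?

Input shape: (26, 216, 68, 50)
Output shape: (26, 216, 68, 50)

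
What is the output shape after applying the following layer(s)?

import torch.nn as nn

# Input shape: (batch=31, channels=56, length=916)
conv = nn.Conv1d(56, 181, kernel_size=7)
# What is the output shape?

Input shape: (31, 56, 916)
Output shape: (31, 181, 910)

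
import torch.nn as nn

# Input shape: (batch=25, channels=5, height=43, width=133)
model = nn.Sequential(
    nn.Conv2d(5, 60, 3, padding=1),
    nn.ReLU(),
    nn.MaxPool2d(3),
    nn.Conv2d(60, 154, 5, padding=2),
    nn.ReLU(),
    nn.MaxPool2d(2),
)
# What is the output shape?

Input shape: (25, 5, 43, 133)
  -> after first Conv2d: (25, 60, 43, 133)
  -> after first MaxPool2d: (25, 60, 14, 44)
  -> after second Conv2d: (25, 154, 14, 44)
Output shape: (25, 154, 7, 22)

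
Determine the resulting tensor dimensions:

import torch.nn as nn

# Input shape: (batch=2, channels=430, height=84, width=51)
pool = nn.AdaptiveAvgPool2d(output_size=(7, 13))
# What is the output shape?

Input shape: (2, 430, 84, 51)
Output shape: (2, 430, 7, 13)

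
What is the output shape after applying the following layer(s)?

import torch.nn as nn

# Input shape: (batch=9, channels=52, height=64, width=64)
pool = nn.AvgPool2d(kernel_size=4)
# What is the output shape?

Input shape: (9, 52, 64, 64)
Output shape: (9, 52, 16, 16)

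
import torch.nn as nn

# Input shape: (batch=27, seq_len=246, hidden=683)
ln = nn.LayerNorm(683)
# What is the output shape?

Input shape: (27, 246, 683)
Output shape: (27, 246, 683)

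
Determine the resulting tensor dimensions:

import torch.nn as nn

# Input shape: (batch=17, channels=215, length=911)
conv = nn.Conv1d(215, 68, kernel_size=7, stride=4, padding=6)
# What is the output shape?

Input shape: (17, 215, 911)
Output shape: (17, 68, 230)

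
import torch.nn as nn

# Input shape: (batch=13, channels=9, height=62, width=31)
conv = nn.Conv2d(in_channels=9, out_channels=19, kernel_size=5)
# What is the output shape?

Input shape: (13, 9, 62, 31)
Output shape: (13, 19, 58, 27)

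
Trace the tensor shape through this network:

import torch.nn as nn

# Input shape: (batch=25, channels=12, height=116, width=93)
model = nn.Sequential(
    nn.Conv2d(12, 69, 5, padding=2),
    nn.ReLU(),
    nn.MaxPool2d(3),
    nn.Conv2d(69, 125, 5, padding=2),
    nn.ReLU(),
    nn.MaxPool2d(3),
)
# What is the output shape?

Input shape: (25, 12, 116, 93)
  -> after first Conv2d: (25, 69, 116, 93)
  -> after first MaxPool2d: (25, 69, 38, 31)
  -> after second Conv2d: (25, 125, 38, 31)
Output shape: (25, 125, 12, 10)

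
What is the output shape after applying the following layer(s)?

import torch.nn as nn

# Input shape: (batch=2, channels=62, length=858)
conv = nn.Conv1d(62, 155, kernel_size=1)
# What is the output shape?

Input shape: (2, 62, 858)
Output shape: (2, 155, 858)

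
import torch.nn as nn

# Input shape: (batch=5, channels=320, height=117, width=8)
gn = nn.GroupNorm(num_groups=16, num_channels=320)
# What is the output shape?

Input shape: (5, 320, 117, 8)
Output shape: (5, 320, 117, 8)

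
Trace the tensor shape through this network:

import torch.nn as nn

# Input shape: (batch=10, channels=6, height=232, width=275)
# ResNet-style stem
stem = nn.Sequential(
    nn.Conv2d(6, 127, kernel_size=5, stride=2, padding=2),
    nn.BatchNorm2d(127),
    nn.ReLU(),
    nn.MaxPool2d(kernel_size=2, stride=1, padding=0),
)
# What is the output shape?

Input shape: (10, 6, 232, 275)
  -> after Conv2d 5x5 stride=2: (10, 127, 116, 138)
Output shape: (10, 127, 115, 137)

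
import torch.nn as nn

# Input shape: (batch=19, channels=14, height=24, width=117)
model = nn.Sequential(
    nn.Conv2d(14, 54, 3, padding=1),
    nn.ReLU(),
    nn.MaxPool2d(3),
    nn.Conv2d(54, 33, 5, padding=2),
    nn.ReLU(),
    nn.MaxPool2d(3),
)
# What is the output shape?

Input shape: (19, 14, 24, 117)
  -> after first Conv2d: (19, 54, 24, 117)
  -> after first MaxPool2d: (19, 54, 8, 39)
  -> after second Conv2d: (19, 33, 8, 39)
Output shape: (19, 33, 2, 13)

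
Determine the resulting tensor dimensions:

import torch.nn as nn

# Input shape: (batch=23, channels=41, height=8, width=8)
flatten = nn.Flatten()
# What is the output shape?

Input shape: (23, 41, 8, 8)
Output shape: (23, 2624)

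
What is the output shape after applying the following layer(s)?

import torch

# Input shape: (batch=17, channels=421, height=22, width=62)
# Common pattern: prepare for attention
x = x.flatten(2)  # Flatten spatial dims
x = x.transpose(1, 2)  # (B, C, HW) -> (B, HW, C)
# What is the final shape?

Input shape: (17, 421, 22, 62)
  -> after flatten(2): (17, 421, 1364)
Output shape: (17, 1364, 421)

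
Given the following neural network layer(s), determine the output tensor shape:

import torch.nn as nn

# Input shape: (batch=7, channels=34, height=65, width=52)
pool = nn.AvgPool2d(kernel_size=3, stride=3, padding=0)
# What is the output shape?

Input shape: (7, 34, 65, 52)
Output shape: (7, 34, 21, 17)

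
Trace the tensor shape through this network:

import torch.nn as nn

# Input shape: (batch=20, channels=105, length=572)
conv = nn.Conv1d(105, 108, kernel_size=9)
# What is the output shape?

Input shape: (20, 105, 572)
Output shape: (20, 108, 564)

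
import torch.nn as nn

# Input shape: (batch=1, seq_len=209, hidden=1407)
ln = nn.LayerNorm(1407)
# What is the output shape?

Input shape: (1, 209, 1407)
Output shape: (1, 209, 1407)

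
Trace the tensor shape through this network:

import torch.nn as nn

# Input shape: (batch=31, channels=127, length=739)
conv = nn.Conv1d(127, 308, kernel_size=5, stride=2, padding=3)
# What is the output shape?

Input shape: (31, 127, 739)
Output shape: (31, 308, 371)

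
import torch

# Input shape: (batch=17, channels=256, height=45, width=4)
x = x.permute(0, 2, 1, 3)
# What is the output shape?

Input shape: (17, 256, 45, 4)
Output shape: (17, 45, 256, 4)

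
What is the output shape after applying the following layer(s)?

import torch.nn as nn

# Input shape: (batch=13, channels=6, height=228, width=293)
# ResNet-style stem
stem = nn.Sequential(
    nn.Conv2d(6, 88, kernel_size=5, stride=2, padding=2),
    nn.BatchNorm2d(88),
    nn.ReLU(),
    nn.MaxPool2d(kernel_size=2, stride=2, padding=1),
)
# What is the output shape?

Input shape: (13, 6, 228, 293)
  -> after Conv2d 5x5 stride=2: (13, 88, 114, 147)
Output shape: (13, 88, 58, 74)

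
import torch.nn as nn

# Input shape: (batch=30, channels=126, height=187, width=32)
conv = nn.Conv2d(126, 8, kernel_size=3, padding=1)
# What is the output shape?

Input shape: (30, 126, 187, 32)
Output shape: (30, 8, 187, 32)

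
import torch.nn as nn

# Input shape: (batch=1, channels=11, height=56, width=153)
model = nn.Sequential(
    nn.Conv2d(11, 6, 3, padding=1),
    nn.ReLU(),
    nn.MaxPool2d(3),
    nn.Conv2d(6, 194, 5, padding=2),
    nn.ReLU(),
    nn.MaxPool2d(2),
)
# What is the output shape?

Input shape: (1, 11, 56, 153)
  -> after first Conv2d: (1, 6, 56, 153)
  -> after first MaxPool2d: (1, 6, 18, 51)
  -> after second Conv2d: (1, 194, 18, 51)
Output shape: (1, 194, 9, 25)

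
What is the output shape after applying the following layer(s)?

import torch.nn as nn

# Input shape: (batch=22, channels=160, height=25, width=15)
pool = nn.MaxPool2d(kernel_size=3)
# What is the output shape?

Input shape: (22, 160, 25, 15)
Output shape: (22, 160, 8, 5)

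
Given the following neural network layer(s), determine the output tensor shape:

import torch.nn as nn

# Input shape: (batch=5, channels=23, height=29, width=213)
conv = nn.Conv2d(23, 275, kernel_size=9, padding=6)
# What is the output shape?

Input shape: (5, 23, 29, 213)
Output shape: (5, 275, 33, 217)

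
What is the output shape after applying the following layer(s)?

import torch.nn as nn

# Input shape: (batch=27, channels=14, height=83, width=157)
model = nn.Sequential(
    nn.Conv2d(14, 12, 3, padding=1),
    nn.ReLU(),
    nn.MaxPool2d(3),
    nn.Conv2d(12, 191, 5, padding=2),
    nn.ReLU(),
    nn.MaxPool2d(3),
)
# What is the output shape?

Input shape: (27, 14, 83, 157)
  -> after first Conv2d: (27, 12, 83, 157)
  -> after first MaxPool2d: (27, 12, 27, 52)
  -> after second Conv2d: (27, 191, 27, 52)
Output shape: (27, 191, 9, 17)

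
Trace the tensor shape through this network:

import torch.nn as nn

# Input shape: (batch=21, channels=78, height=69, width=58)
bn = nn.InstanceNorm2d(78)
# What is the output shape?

Input shape: (21, 78, 69, 58)
Output shape: (21, 78, 69, 58)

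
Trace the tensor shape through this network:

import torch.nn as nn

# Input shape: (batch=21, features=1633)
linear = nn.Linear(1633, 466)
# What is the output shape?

Input shape: (21, 1633)
Output shape: (21, 466)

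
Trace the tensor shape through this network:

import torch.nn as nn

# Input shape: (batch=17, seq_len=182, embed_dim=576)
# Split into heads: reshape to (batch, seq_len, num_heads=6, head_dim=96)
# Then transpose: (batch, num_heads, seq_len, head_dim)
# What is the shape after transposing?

Input shape: (17, 182, 576)
  -> after reshape: (17, 182, 6, 96)
Output shape: (17, 6, 182, 96)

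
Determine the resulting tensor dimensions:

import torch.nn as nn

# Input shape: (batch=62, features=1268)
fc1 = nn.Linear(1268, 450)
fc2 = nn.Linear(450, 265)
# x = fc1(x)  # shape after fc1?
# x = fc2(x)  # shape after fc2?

Input shape: (62, 1268)
  -> after fc1: (62, 450)
Output shape: (62, 265)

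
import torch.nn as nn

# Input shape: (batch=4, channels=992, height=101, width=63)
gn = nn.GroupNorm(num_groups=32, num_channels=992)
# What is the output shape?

Input shape: (4, 992, 101, 63)
Output shape: (4, 992, 101, 63)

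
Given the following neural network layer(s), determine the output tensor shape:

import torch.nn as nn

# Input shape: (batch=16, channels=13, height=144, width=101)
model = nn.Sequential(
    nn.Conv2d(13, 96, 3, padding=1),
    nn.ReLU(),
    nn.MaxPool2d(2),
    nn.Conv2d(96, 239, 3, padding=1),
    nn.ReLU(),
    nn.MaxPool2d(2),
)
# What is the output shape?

Input shape: (16, 13, 144, 101)
  -> after first Conv2d: (16, 96, 144, 101)
  -> after first MaxPool2d: (16, 96, 72, 50)
  -> after second Conv2d: (16, 239, 72, 50)
Output shape: (16, 239, 36, 25)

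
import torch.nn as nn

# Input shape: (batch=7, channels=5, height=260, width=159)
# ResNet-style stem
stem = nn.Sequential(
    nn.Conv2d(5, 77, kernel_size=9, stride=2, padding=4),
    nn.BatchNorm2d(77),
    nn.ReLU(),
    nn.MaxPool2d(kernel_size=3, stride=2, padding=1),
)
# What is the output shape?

Input shape: (7, 5, 260, 159)
  -> after Conv2d 9x9 stride=2: (7, 77, 130, 80)
Output shape: (7, 77, 65, 40)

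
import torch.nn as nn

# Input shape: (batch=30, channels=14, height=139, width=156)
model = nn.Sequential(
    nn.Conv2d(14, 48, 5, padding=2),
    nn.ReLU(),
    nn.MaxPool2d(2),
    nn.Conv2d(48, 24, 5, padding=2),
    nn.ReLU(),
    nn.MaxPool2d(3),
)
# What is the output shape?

Input shape: (30, 14, 139, 156)
  -> after first Conv2d: (30, 48, 139, 156)
  -> after first MaxPool2d: (30, 48, 69, 78)
  -> after second Conv2d: (30, 24, 69, 78)
Output shape: (30, 24, 23, 26)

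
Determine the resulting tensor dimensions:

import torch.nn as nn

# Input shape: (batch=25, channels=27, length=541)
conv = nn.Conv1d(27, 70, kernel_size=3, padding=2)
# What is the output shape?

Input shape: (25, 27, 541)
Output shape: (25, 70, 543)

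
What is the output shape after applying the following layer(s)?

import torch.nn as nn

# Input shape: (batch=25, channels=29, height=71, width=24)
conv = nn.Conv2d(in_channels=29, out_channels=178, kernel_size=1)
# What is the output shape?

Input shape: (25, 29, 71, 24)
Output shape: (25, 178, 71, 24)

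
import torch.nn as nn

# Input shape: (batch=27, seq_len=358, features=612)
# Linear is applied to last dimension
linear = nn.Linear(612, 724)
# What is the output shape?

Input shape: (27, 358, 612)
Output shape: (27, 358, 724)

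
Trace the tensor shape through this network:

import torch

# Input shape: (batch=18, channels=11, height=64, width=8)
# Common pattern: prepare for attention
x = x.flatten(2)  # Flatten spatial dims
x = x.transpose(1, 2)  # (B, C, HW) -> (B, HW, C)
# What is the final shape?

Input shape: (18, 11, 64, 8)
  -> after flatten(2): (18, 11, 512)
Output shape: (18, 512, 11)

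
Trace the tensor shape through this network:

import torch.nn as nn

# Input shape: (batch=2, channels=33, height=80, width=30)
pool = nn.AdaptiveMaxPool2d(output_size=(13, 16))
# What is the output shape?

Input shape: (2, 33, 80, 30)
Output shape: (2, 33, 13, 16)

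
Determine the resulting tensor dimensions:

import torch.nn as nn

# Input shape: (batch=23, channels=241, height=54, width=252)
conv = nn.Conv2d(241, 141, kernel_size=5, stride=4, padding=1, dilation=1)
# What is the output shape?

Input shape: (23, 241, 54, 252)
Output shape: (23, 141, 13, 63)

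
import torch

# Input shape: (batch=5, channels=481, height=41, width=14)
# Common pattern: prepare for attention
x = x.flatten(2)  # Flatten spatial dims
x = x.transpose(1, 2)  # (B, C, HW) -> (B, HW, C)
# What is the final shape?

Input shape: (5, 481, 41, 14)
  -> after flatten(2): (5, 481, 574)
Output shape: (5, 574, 481)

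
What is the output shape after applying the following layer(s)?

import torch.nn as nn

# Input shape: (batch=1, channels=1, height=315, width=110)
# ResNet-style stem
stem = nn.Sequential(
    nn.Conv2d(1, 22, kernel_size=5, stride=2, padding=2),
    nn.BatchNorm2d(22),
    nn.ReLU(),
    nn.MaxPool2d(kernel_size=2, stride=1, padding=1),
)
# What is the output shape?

Input shape: (1, 1, 315, 110)
  -> after Conv2d 5x5 stride=2: (1, 22, 158, 55)
Output shape: (1, 22, 159, 56)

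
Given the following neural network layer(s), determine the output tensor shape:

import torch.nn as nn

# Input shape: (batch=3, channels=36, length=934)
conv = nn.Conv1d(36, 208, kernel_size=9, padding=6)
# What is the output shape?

Input shape: (3, 36, 934)
Output shape: (3, 208, 938)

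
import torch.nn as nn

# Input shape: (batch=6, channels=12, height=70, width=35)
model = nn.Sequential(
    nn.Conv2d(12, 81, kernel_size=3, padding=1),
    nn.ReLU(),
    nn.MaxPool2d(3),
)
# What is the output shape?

Input shape: (6, 12, 70, 35)
  -> after Conv2d: (6, 81, 70, 35)
  -> after ReLU: (6, 81, 70, 35)
Output shape: (6, 81, 23, 11)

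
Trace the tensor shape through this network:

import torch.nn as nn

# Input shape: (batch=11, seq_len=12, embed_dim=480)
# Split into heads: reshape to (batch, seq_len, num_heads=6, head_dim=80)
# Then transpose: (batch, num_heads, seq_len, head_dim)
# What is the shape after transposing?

Input shape: (11, 12, 480)
  -> after reshape: (11, 12, 6, 80)
Output shape: (11, 6, 12, 80)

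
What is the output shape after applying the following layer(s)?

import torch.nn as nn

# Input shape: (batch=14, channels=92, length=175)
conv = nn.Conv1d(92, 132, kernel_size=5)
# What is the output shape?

Input shape: (14, 92, 175)
Output shape: (14, 132, 171)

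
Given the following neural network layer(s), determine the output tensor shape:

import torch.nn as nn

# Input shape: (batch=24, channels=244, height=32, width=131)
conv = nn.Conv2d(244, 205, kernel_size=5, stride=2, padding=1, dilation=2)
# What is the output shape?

Input shape: (24, 244, 32, 131)
Output shape: (24, 205, 13, 63)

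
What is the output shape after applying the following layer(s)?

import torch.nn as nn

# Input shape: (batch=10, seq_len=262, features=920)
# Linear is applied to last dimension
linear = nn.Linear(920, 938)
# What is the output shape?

Input shape: (10, 262, 920)
Output shape: (10, 262, 938)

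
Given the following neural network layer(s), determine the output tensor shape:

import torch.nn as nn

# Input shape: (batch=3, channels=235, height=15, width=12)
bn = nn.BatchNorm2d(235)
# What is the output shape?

Input shape: (3, 235, 15, 12)
Output shape: (3, 235, 15, 12)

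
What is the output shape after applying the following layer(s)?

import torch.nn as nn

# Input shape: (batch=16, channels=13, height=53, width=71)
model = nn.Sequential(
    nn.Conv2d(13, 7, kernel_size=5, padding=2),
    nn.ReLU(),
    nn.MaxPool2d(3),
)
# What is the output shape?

Input shape: (16, 13, 53, 71)
  -> after Conv2d: (16, 7, 53, 71)
  -> after ReLU: (16, 7, 53, 71)
Output shape: (16, 7, 17, 23)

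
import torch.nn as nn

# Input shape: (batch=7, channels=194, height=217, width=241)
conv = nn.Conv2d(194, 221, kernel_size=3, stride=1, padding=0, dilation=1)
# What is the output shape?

Input shape: (7, 194, 217, 241)
Output shape: (7, 221, 215, 239)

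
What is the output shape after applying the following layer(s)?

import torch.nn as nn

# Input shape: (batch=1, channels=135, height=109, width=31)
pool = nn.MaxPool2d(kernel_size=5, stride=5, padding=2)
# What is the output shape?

Input shape: (1, 135, 109, 31)
Output shape: (1, 135, 22, 7)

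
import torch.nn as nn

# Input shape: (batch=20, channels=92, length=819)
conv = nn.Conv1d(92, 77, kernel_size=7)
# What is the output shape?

Input shape: (20, 92, 819)
Output shape: (20, 77, 813)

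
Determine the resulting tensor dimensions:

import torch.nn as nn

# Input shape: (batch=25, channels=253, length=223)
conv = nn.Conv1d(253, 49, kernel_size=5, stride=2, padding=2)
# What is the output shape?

Input shape: (25, 253, 223)
Output shape: (25, 49, 112)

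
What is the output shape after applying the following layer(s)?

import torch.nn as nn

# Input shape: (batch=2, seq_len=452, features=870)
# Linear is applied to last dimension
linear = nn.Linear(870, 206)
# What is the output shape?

Input shape: (2, 452, 870)
Output shape: (2, 452, 206)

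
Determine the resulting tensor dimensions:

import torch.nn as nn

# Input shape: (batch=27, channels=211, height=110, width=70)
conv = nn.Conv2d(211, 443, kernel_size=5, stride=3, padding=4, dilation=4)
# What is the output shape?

Input shape: (27, 211, 110, 70)
Output shape: (27, 443, 34, 21)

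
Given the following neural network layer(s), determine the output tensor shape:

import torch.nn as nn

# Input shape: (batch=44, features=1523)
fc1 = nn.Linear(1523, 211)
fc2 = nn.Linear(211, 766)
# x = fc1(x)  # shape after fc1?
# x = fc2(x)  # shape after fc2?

Input shape: (44, 1523)
  -> after fc1: (44, 211)
Output shape: (44, 766)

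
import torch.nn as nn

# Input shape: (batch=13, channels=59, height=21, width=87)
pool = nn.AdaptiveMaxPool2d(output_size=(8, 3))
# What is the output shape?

Input shape: (13, 59, 21, 87)
Output shape: (13, 59, 8, 3)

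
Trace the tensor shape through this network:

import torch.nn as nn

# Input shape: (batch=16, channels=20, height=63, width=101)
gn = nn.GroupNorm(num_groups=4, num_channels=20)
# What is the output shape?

Input shape: (16, 20, 63, 101)
Output shape: (16, 20, 63, 101)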